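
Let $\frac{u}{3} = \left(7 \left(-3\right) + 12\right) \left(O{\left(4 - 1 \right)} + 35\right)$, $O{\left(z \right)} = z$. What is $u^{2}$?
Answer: $1052676$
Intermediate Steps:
$u = -1026$ ($u = 3 \left(7 \left(-3\right) + 12\right) \left(\left(4 - 1\right) + 35\right) = 3 \left(-21 + 12\right) \left(\left(4 - 1\right) + 35\right) = 3 \left(- 9 \left(3 + 35\right)\right) = 3 \left(\left(-9\right) 38\right) = 3 \left(-342\right) = -1026$)
$u^{2} = \left(-1026\right)^{2} = 1052676$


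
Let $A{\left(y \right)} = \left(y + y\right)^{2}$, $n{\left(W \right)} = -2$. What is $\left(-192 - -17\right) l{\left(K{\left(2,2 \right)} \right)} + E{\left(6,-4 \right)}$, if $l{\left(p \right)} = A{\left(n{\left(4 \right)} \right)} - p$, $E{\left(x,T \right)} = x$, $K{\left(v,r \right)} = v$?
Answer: $-2444$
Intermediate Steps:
$A{\left(y \right)} = 4 y^{2}$ ($A{\left(y \right)} = \left(2 y\right)^{2} = 4 y^{2}$)
$l{\left(p \right)} = 16 - p$ ($l{\left(p \right)} = 4 \left(-2\right)^{2} - p = 4 \cdot 4 - p = 16 - p$)
$\left(-192 - -17\right) l{\left(K{\left(2,2 \right)} \right)} + E{\left(6,-4 \right)} = \left(-192 - -17\right) \left(16 - 2\right) + 6 = \left(-192 + 17\right) \left(16 - 2\right) + 6 = \left(-175\right) 14 + 6 = -2450 + 6 = -2444$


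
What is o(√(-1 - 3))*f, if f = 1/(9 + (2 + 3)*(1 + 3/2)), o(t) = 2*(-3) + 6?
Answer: 0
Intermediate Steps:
o(t) = 0 (o(t) = -6 + 6 = 0)
f = 2/43 (f = 1/(9 + 5*(1 + 3*(½))) = 1/(9 + 5*(1 + 3/2)) = 1/(9 + 5*(5/2)) = 1/(9 + 25/2) = 1/(43/2) = 2/43 ≈ 0.046512)
o(√(-1 - 3))*f = 0*(2/43) = 0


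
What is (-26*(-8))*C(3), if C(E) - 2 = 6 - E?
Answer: 1040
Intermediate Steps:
C(E) = 8 - E (C(E) = 2 + (6 - E) = 8 - E)
(-26*(-8))*C(3) = (-26*(-8))*(8 - 1*3) = 208*(8 - 3) = 208*5 = 1040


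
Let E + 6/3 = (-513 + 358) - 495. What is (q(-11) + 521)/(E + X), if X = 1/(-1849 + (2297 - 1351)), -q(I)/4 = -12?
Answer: -513807/588757 ≈ -0.87270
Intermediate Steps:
q(I) = 48 (q(I) = -4*(-12) = 48)
E = -652 (E = -2 + ((-513 + 358) - 495) = -2 + (-155 - 495) = -2 - 650 = -652)
X = -1/903 (X = 1/(-1849 + 946) = 1/(-903) = -1/903 ≈ -0.0011074)
(q(-11) + 521)/(E + X) = (48 + 521)/(-652 - 1/903) = 569/(-588757/903) = 569*(-903/588757) = -513807/588757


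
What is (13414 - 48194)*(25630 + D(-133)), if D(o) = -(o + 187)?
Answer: -889533280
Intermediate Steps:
D(o) = -187 - o (D(o) = -(187 + o) = -187 - o)
(13414 - 48194)*(25630 + D(-133)) = (13414 - 48194)*(25630 + (-187 - 1*(-133))) = -34780*(25630 + (-187 + 133)) = -34780*(25630 - 54) = -34780*25576 = -889533280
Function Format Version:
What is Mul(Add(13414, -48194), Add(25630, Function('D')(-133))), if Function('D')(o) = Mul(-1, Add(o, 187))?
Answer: -889533280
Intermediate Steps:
Function('D')(o) = Add(-187, Mul(-1, o)) (Function('D')(o) = Mul(-1, Add(187, o)) = Add(-187, Mul(-1, o)))
Mul(Add(13414, -48194), Add(25630, Function('D')(-133))) = Mul(Add(13414, -48194), Add(25630, Add(-187, Mul(-1, -133)))) = Mul(-34780, Add(25630, Add(-187, 133))) = Mul(-34780, Add(25630, -54)) = Mul(-34780, 25576) = -889533280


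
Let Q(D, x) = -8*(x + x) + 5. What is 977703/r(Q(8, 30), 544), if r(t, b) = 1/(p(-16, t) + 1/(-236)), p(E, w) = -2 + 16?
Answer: 3229353009/236 ≈ 1.3684e+7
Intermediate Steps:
Q(D, x) = 5 - 16*x (Q(D, x) = -8*2*x + 5 = -16*x + 5 = 5 - 16*x)
p(E, w) = 14
r(t, b) = 236/3303 (r(t, b) = 1/(14 + 1/(-236)) = 1/(14 - 1/236) = 1/(3303/236) = 236/3303)
977703/r(Q(8, 30), 544) = 977703/(236/3303) = 977703*(3303/236) = 3229353009/236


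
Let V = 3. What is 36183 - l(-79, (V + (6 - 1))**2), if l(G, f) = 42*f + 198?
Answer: 33297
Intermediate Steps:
l(G, f) = 198 + 42*f
36183 - l(-79, (V + (6 - 1))**2) = 36183 - (198 + 42*(3 + (6 - 1))**2) = 36183 - (198 + 42*(3 + 5)**2) = 36183 - (198 + 42*8**2) = 36183 - (198 + 42*64) = 36183 - (198 + 2688) = 36183 - 1*2886 = 36183 - 2886 = 33297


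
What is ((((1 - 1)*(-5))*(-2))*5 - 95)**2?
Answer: 9025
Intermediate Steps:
((((1 - 1)*(-5))*(-2))*5 - 95)**2 = (((0*(-5))*(-2))*5 - 95)**2 = ((0*(-2))*5 - 95)**2 = (0*5 - 95)**2 = (0 - 95)**2 = (-95)**2 = 9025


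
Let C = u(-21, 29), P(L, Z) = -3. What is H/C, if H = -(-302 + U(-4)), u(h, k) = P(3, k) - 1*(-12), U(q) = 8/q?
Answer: 304/9 ≈ 33.778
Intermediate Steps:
u(h, k) = 9 (u(h, k) = -3 - 1*(-12) = -3 + 12 = 9)
H = 304 (H = -(-302 + 8/(-4)) = -(-302 + 8*(-¼)) = -(-302 - 2) = -1*(-304) = 304)
C = 9
H/C = 304/9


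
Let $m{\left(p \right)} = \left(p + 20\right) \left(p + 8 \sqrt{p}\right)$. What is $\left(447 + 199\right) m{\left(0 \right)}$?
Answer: $0$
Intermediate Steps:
$m{\left(p \right)} = \left(20 + p\right) \left(p + 8 \sqrt{p}\right)$
$\left(447 + 199\right) m{\left(0 \right)} = \left(447 + 199\right) \left(0^{2} + 8 \cdot 0^{\frac{3}{2}} + 20 \cdot 0 + 160 \sqrt{0}\right) = 646 \left(0 + 8 \cdot 0 + 0 + 160 \cdot 0\right) = 646 \left(0 + 0 + 0 + 0\right) = 646 \cdot 0 = 0$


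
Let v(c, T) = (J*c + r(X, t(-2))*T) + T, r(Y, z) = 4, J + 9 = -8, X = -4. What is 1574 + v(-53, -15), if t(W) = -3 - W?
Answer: 2400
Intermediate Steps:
J = -17 (J = -9 - 8 = -17)
v(c, T) = -17*c + 5*T (v(c, T) = (-17*c + 4*T) + T = -17*c + 5*T)
1574 + v(-53, -15) = 1574 + (-17*(-53) + 5*(-15)) = 1574 + (901 - 75) = 1574 + 826 = 2400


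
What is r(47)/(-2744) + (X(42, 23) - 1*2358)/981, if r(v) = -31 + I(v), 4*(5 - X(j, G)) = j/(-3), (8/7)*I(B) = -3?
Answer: -51312335/21534912 ≈ -2.3828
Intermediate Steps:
I(B) = -21/8 (I(B) = (7/8)*(-3) = -21/8)
X(j, G) = 5 + j/12 (X(j, G) = 5 - j/(4*(-3)) = 5 - j*(-1)/(4*3) = 5 - (-1)*j/12 = 5 + j/12)
r(v) = -269/8 (r(v) = -31 - 21/8 = -269/8)
r(47)/(-2744) + (X(42, 23) - 1*2358)/981 = -269/8/(-2744) + ((5 + (1/12)*42) - 1*2358)/981 = -269/8*(-1/2744) + ((5 + 7/2) - 2358)*(1/981) = 269/21952 + (17/2 - 2358)*(1/981) = 269/21952 - 4699/2*1/981 = 269/21952 - 4699/1962 = -51312335/21534912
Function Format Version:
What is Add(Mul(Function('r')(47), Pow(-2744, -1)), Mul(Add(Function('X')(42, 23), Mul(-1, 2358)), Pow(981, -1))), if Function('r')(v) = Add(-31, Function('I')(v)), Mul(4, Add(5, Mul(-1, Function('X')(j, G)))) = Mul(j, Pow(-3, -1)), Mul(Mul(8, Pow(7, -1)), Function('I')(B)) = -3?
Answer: Rational(-51312335, 21534912) ≈ -2.3828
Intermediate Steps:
Function('I')(B) = Rational(-21, 8) (Function('I')(B) = Mul(Rational(7, 8), -3) = Rational(-21, 8))
Function('X')(j, G) = Add(5, Mul(Rational(1, 12), j)) (Function('X')(j, G) = Add(5, Mul(Rational(-1, 4), Mul(j, Pow(-3, -1)))) = Add(5, Mul(Rational(-1, 4), Mul(j, Rational(-1, 3)))) = Add(5, Mul(Rational(-1, 4), Mul(Rational(-1, 3), j))) = Add(5, Mul(Rational(1, 12), j)))
Function('r')(v) = Rational(-269, 8) (Function('r')(v) = Add(-31, Rational(-21, 8)) = Rational(-269, 8))
Add(Mul(Function('r')(47), Pow(-2744, -1)), Mul(Add(Function('X')(42, 23), Mul(-1, 2358)), Pow(981, -1))) = Add(Mul(Rational(-269, 8), Pow(-2744, -1)), Mul(Add(Add(5, Mul(Rational(1, 12), 42)), Mul(-1, 2358)), Pow(981, -1))) = Add(Mul(Rational(-269, 8), Rational(-1, 2744)), Mul(Add(Add(5, Rational(7, 2)), -2358), Rational(1, 981))) = Add(Rational(269, 21952), Mul(Add(Rational(17, 2), -2358), Rational(1, 981))) = Add(Rational(269, 21952), Mul(Rational(-4699, 2), Rational(1, 981))) = Add(Rational(269, 21952), Rational(-4699, 1962)) = Rational(-51312335, 21534912)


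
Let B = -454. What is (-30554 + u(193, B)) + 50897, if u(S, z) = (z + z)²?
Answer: 844807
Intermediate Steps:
u(S, z) = 4*z² (u(S, z) = (2*z)² = 4*z²)
(-30554 + u(193, B)) + 50897 = (-30554 + 4*(-454)²) + 50897 = (-30554 + 4*206116) + 50897 = (-30554 + 824464) + 50897 = 793910 + 50897 = 844807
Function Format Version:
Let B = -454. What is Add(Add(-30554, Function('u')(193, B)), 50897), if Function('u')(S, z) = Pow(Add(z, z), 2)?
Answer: 844807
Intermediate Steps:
Function('u')(S, z) = Mul(4, Pow(z, 2)) (Function('u')(S, z) = Pow(Mul(2, z), 2) = Mul(4, Pow(z, 2)))
Add(Add(-30554, Function('u')(193, B)), 50897) = Add(Add(-30554, Mul(4, Pow(-454, 2))), 50897) = Add(Add(-30554, Mul(4, 206116)), 50897) = Add(Add(-30554, 824464), 50897) = Add(793910, 50897) = 844807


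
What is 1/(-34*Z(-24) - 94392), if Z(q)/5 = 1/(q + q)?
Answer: -24/2265323 ≈ -1.0595e-5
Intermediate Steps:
Z(q) = 5/(2*q) (Z(q) = 5/(q + q) = 5/((2*q)) = 5*(1/(2*q)) = 5/(2*q))
1/(-34*Z(-24) - 94392) = 1/(-85/(-24) - 94392) = 1/(-85*(-1)/24 - 94392) = 1/(-34*(-5/48) - 94392) = 1/(85/24 - 94392) = 1/(-2265323/24) = -24/2265323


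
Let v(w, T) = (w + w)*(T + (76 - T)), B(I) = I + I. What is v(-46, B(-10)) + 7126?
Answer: 134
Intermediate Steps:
B(I) = 2*I
v(w, T) = 152*w (v(w, T) = (2*w)*76 = 152*w)
v(-46, B(-10)) + 7126 = 152*(-46) + 7126 = -6992 + 7126 = 134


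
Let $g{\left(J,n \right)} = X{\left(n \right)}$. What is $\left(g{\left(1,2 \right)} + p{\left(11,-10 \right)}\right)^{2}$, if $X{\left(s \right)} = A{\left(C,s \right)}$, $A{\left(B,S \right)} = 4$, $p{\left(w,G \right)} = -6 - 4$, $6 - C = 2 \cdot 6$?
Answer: $36$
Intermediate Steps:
$C = -6$ ($C = 6 - 2 \cdot 6 = 6 - 12 = -6$)
$p{\left(w,G \right)} = -10$ ($p{\left(w,G \right)} = -6 - 4 = -10$)
$X{\left(s \right)} = 4$
$g{\left(J,n \right)} = 4$
$\left(g{\left(1,2 \right)} + p{\left(11,-10 \right)}\right)^{2} = \left(4 - 10\right)^{2} = \left(-6\right)^{2} = 36$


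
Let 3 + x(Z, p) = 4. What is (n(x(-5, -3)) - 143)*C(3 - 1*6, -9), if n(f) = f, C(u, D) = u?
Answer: 426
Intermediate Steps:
x(Z, p) = 1 (x(Z, p) = -3 + 4 = 1)
(n(x(-5, -3)) - 143)*C(3 - 1*6, -9) = (1 - 143)*(3 - 1*6) = -142*(3 - 6) = -142*(-3) = 426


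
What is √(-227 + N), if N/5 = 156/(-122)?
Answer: I*√868457/61 ≈ 15.277*I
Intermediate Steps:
N = -390/61 (N = 5*(156/(-122)) = 5*(156*(-1/122)) = 5*(-78/61) = -390/61 ≈ -6.3934)
√(-227 + N) = √(-227 - 390/61) = √(-14237/61) = I*√868457/61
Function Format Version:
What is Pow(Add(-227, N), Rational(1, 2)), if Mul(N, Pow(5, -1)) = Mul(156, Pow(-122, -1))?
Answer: Mul(Rational(1, 61), I, Pow(868457, Rational(1, 2))) ≈ Mul(15.277, I)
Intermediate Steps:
N = Rational(-390, 61) (N = Mul(5, Mul(156, Pow(-122, -1))) = Mul(5, Mul(156, Rational(-1, 122))) = Mul(5, Rational(-78, 61)) = Rational(-390, 61) ≈ -6.3934)
Pow(Add(-227, N), Rational(1, 2)) = Pow(Add(-227, Rational(-390, 61)), Rational(1, 2)) = Pow(Rational(-14237, 61), Rational(1, 2)) = Mul(Rational(1, 61), I, Pow(868457, Rational(1, 2)))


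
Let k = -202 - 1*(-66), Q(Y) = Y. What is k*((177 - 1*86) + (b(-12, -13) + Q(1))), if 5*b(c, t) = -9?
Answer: -61336/5 ≈ -12267.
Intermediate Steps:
k = -136 (k = -202 + 66 = -136)
b(c, t) = -9/5 (b(c, t) = (⅕)*(-9) = -9/5)
k*((177 - 1*86) + (b(-12, -13) + Q(1))) = -136*((177 - 1*86) + (-9/5 + 1)) = -136*((177 - 86) - ⅘) = -136*(91 - ⅘) = -136*451/5 = -61336/5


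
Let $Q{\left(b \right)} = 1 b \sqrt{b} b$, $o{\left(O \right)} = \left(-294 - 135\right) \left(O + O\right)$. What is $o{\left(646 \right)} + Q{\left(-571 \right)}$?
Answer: $-554268 + 326041 i \sqrt{571} \approx -5.5427 \cdot 10^{5} + 7.7909 \cdot 10^{6} i$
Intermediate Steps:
$o{\left(O \right)} = - 858 O$ ($o{\left(O \right)} = - 429 \cdot 2 O = - 858 O$)
$Q{\left(b \right)} = b^{\frac{5}{2}}$ ($Q{\left(b \right)} = 1 b^{\frac{3}{2}} b = b^{\frac{3}{2}} b = b^{\frac{5}{2}}$)
$o{\left(646 \right)} + Q{\left(-571 \right)} = \left(-858\right) 646 + \left(-571\right)^{\frac{5}{2}} = -554268 + 326041 i \sqrt{571}$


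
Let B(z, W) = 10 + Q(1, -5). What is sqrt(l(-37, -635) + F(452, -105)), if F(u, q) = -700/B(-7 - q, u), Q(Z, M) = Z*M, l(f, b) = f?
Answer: I*sqrt(177) ≈ 13.304*I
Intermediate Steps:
Q(Z, M) = M*Z
B(z, W) = 5 (B(z, W) = 10 - 5*1 = 10 - 5 = 5)
F(u, q) = -140 (F(u, q) = -700/5 = -700*1/5 = -140)
sqrt(l(-37, -635) + F(452, -105)) = sqrt(-37 - 140) = sqrt(-177) = I*sqrt(177)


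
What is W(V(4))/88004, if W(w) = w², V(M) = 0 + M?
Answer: 4/22001 ≈ 0.00018181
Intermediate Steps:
V(M) = M
W(V(4))/88004 = 4²/88004 = 16*(1/88004) = 4/22001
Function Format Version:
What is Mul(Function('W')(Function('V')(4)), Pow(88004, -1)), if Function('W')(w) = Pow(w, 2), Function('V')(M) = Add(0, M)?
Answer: Rational(4, 22001) ≈ 0.00018181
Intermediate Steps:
Function('V')(M) = M
Mul(Function('W')(Function('V')(4)), Pow(88004, -1)) = Mul(Pow(4, 2), Pow(88004, -1)) = Mul(16, Rational(1, 88004)) = Rational(4, 22001)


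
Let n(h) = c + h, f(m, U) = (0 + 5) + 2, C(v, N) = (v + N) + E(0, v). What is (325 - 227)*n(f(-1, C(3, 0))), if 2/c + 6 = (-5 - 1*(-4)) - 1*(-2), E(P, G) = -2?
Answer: 3234/5 ≈ 646.80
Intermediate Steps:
C(v, N) = -2 + N + v (C(v, N) = (v + N) - 2 = (N + v) - 2 = -2 + N + v)
c = -2/5 (c = 2/(-6 + ((-5 - 1*(-4)) - 1*(-2))) = 2/(-6 + ((-5 + 4) + 2)) = 2/(-6 + (-1 + 2)) = 2/(-6 + 1) = 2/(-5) = 2*(-1/5) = -2/5 ≈ -0.40000)
f(m, U) = 7 (f(m, U) = 5 + 2 = 7)
n(h) = -2/5 + h
(325 - 227)*n(f(-1, C(3, 0))) = (325 - 227)*(-2/5 + 7) = 98*(33/5) = 3234/5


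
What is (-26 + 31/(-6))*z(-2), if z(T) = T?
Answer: 187/3 ≈ 62.333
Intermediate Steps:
(-26 + 31/(-6))*z(-2) = (-26 + 31/(-6))*(-2) = (-26 + 31*(-⅙))*(-2) = (-26 - 31/6)*(-2) = -187/6*(-2) = 187/3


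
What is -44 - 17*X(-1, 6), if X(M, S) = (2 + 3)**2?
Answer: -469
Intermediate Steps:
X(M, S) = 25 (X(M, S) = 5**2 = 25)
-44 - 17*X(-1, 6) = -44 - 17*25 = -44 - 425 = -469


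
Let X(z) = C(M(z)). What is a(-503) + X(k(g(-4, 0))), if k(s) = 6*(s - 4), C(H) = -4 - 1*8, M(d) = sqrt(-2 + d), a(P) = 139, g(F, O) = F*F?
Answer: 127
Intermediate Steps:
g(F, O) = F**2
C(H) = -12 (C(H) = -4 - 8 = -12)
k(s) = -24 + 6*s (k(s) = 6*(-4 + s) = -24 + 6*s)
X(z) = -12
a(-503) + X(k(g(-4, 0))) = 139 - 12 = 127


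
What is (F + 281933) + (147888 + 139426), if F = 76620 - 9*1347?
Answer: 633744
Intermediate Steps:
F = 64497 (F = 76620 - 1*12123 = 76620 - 12123 = 64497)
(F + 281933) + (147888 + 139426) = (64497 + 281933) + (147888 + 139426) = 346430 + 287314 = 633744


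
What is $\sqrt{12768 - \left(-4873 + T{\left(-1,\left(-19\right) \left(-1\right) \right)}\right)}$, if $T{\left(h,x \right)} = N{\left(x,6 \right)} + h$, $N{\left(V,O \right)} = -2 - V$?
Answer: $\sqrt{17663} \approx 132.9$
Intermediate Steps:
$T{\left(h,x \right)} = -2 + h - x$ ($T{\left(h,x \right)} = \left(-2 - x\right) + h = -2 + h - x$)
$\sqrt{12768 - \left(-4873 + T{\left(-1,\left(-19\right) \left(-1\right) \right)}\right)} = \sqrt{12768 + \left(4873 - \left(-2 - 1 - \left(-19\right) \left(-1\right)\right)\right)} = \sqrt{12768 + \left(4873 - \left(-2 - 1 - 19\right)\right)} = \sqrt{12768 + \left(4873 - -22\right)} = \sqrt{12768 + \left(4873 + 22\right)} = \sqrt{12768 + 4895} = \sqrt{17663}$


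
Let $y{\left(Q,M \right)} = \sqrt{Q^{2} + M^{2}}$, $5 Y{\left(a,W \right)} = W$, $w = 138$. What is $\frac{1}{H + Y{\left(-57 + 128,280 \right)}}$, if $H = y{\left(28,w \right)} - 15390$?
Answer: $- \frac{7667}{117555864} - \frac{\sqrt{4957}}{117555864} \approx -6.5819 \cdot 10^{-5}$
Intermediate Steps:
$Y{\left(a,W \right)} = \frac{W}{5}$
$y{\left(Q,M \right)} = \sqrt{M^{2} + Q^{2}}$
$H = -15390 + 2 \sqrt{4957}$ ($H = \sqrt{138^{2} + 28^{2}} - 15390 = \sqrt{19044 + 784} - 15390 = \sqrt{19828} - 15390 = 2 \sqrt{4957} - 15390 = -15390 + 2 \sqrt{4957} \approx -15249.0$)
$\frac{1}{H + Y{\left(-57 + 128,280 \right)}} = \frac{1}{\left(-15390 + 2 \sqrt{4957}\right) + \frac{1}{5} \cdot 280} = \frac{1}{\left(-15390 + 2 \sqrt{4957}\right) + 56} = \frac{1}{-15334 + 2 \sqrt{4957}}$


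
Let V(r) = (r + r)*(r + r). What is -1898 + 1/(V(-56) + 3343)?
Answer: -30153525/15887 ≈ -1898.0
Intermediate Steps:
V(r) = 4*r² (V(r) = (2*r)*(2*r) = 4*r²)
-1898 + 1/(V(-56) + 3343) = -1898 + 1/(4*(-56)² + 3343) = -1898 + 1/(4*3136 + 3343) = -1898 + 1/(12544 + 3343) = -1898 + 1/15887 = -30153525/15887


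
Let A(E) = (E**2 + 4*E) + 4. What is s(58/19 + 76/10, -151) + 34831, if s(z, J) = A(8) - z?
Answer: 3317433/95 ≈ 34920.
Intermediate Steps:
A(E) = 4 + E**2 + 4*E
s(z, J) = 100 - z (s(z, J) = (4 + 8**2 + 4*8) - z = (4 + 64 + 32) - z = 100 - z)
s(58/19 + 76/10, -151) + 34831 = (100 - (58/19 + 76/10)) + 34831 = (100 - (58*(1/19) + 76*(1/10))) + 34831 = (100 - (58/19 + 38/5)) + 34831 = (100 - 1*1012/95) + 34831 = (100 - 1012/95) + 34831 = 8488/95 + 34831 = 3317433/95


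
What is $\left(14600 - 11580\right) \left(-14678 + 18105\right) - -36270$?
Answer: $10385810$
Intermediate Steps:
$\left(14600 - 11580\right) \left(-14678 + 18105\right) - -36270 = 3020 \cdot 3427 + 36270 = 10349540 + 36270 = 10385810$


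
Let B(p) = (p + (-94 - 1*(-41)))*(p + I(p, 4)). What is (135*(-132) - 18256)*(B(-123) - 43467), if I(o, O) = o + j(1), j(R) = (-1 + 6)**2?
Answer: 164903396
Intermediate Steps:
j(R) = 25 (j(R) = 5**2 = 25)
I(o, O) = 25 + o (I(o, O) = o + 25 = 25 + o)
B(p) = (-53 + p)*(25 + 2*p) (B(p) = (p + (-94 - 1*(-41)))*(p + (25 + p)) = (p + (-94 + 41))*(25 + 2*p) = (p - 53)*(25 + 2*p) = (-53 + p)*(25 + 2*p))
(135*(-132) - 18256)*(B(-123) - 43467) = (135*(-132) - 18256)*((-1325 - 81*(-123) + 2*(-123)**2) - 43467) = (-17820 - 18256)*((-1325 + 9963 + 2*15129) - 43467) = -36076*((-1325 + 9963 + 30258) - 43467) = -36076*(38896 - 43467) = -36076*(-4571) = 164903396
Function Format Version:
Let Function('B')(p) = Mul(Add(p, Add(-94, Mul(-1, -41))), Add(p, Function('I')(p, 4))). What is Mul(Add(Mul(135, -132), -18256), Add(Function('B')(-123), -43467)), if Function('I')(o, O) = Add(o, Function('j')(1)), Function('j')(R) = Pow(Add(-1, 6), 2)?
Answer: 164903396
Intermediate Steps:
Function('j')(R) = 25 (Function('j')(R) = Pow(5, 2) = 25)
Function('I')(o, O) = Add(25, o) (Function('I')(o, O) = Add(o, 25) = Add(25, o))
Function('B')(p) = Mul(Add(-53, p), Add(25, Mul(2, p))) (Function('B')(p) = Mul(Add(p, Add(-94, Mul(-1, -41))), Add(p, Add(25, p))) = Mul(Add(p, Add(-94, 41)), Add(25, Mul(2, p))) = Mul(Add(p, -53), Add(25, Mul(2, p))) = Mul(Add(-53, p), Add(25, Mul(2, p))))
Mul(Add(Mul(135, -132), -18256), Add(Function('B')(-123), -43467)) = Mul(Add(Mul(135, -132), -18256), Add(Add(-1325, Mul(-81, -123), Mul(2, Pow(-123, 2))), -43467)) = Mul(Add(-17820, -18256), Add(Add(-1325, 9963, Mul(2, 15129)), -43467)) = Mul(-36076, Add(Add(-1325, 9963, 30258), -43467)) = Mul(-36076, Add(38896, -43467)) = Mul(-36076, -4571) = 164903396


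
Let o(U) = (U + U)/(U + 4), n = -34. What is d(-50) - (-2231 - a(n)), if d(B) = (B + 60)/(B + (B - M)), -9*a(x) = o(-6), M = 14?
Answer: 127124/57 ≈ 2230.2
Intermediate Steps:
o(U) = 2*U/(4 + U) (o(U) = (2*U)/(4 + U) = 2*U/(4 + U))
a(x) = -⅔ (a(x) = -2*(-6)/(9*(4 - 6)) = -2*(-6)/(9*(-2)) = -2*(-6)*(-1)/(9*2) = -⅑*6 = -⅔)
d(B) = (60 + B)/(-14 + 2*B) (d(B) = (B + 60)/(B + (B - 1*14)) = (60 + B)/(B + (B - 14)) = (60 + B)/(B + (-14 + B)) = (60 + B)/(-14 + 2*B))
d(-50) - (-2231 - a(n)) = (60 - 50)/(2*(-7 - 50)) - (-2231 - 1*(-⅔)) = (½)*10/(-57) - (-2231 + ⅔) = (½)*(-1/57)*10 - 1*(-6691/3) = -5/57 + 6691/3 = 127124/57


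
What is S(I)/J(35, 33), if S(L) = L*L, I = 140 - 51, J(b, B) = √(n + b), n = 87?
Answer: 7921*√122/122 ≈ 717.13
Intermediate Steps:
J(b, B) = √(87 + b)
I = 89
S(L) = L²
S(I)/J(35, 33) = 89²/(√(87 + 35)) = 7921/(√122) = 7921*(√122/122) = 7921*√122/122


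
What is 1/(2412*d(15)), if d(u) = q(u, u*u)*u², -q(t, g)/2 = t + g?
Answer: -1/260496000 ≈ -3.8388e-9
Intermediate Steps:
q(t, g) = -2*g - 2*t (q(t, g) = -2*(t + g) = -2*(g + t) = -2*g - 2*t)
d(u) = u²*(-2*u - 2*u²) (d(u) = (-2*u*u - 2*u)*u² = (-2*u² - 2*u)*u² = (-2*u - 2*u²)*u² = u²*(-2*u - 2*u²))
1/(2412*d(15)) = 1/(2412*((2*15³*(-1 - 1*15)))) = 1/(2412*((2*3375*(-1 - 15)))) = 1/(2412*((2*3375*(-16)))) = (1/2412)/(-108000) = (1/2412)*(-1/108000) = -1/260496000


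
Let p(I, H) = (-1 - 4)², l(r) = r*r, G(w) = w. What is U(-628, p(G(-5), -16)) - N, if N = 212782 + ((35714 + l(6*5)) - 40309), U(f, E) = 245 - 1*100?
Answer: -208942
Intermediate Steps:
l(r) = r²
p(I, H) = 25 (p(I, H) = (-5)² = 25)
U(f, E) = 145 (U(f, E) = 245 - 100 = 145)
N = 209087 (N = 212782 + ((35714 + (6*5)²) - 40309) = 212782 + ((35714 + 30²) - 40309) = 212782 + ((35714 + 900) - 40309) = 212782 + (36614 - 40309) = 212782 - 3695 = 209087)
U(-628, p(G(-5), -16)) - N = 145 - 1*209087 = 145 - 209087 = -208942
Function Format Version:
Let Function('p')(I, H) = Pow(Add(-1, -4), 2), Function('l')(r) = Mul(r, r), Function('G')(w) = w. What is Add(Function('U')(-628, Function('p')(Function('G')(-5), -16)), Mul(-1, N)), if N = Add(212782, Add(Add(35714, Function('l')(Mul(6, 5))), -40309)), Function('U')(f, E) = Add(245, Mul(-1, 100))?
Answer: -208942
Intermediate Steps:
Function('l')(r) = Pow(r, 2)
Function('p')(I, H) = 25 (Function('p')(I, H) = Pow(-5, 2) = 25)
Function('U')(f, E) = 145 (Function('U')(f, E) = Add(245, -100) = 145)
N = 209087 (N = Add(212782, Add(Add(35714, Pow(Mul(6, 5), 2)), -40309)) = Add(212782, Add(Add(35714, Pow(30, 2)), -40309)) = Add(212782, Add(Add(35714, 900), -40309)) = Add(212782, Add(36614, -40309)) = Add(212782, -3695) = 209087)
Add(Function('U')(-628, Function('p')(Function('G')(-5), -16)), Mul(-1, N)) = Add(145, Mul(-1, 209087)) = Add(145, -209087) = -208942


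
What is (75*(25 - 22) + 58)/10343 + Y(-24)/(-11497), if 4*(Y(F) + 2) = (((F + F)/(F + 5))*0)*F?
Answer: 3274337/118913471 ≈ 0.027535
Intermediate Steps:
Y(F) = -2 (Y(F) = -2 + ((((F + F)/(F + 5))*0)*F)/4 = -2 + ((((2*F)/(5 + F))*0)*F)/4 = -2 + (((2*F/(5 + F))*0)*F)/4 = -2 + (0*F)/4 = -2 + (¼)*0 = -2 + 0 = -2)
(75*(25 - 22) + 58)/10343 + Y(-24)/(-11497) = (75*(25 - 22) + 58)/10343 - 2/(-11497) = (75*3 + 58)*(1/10343) - 2*(-1/11497) = (225 + 58)*(1/10343) + 2/11497 = 283*(1/10343) + 2/11497 = 283/10343 + 2/11497 = 3274337/118913471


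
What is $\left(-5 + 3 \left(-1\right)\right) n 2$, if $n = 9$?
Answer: $-144$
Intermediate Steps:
$\left(-5 + 3 \left(-1\right)\right) n 2 = \left(-5 + 3 \left(-1\right)\right) 9 \cdot 2 = \left(-5 - 3\right) 9 \cdot 2 = \left(-8\right) 9 \cdot 2 = \left(-72\right) 2 = -144$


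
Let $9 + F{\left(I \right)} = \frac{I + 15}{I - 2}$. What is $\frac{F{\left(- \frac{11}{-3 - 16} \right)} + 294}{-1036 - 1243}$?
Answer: $- \frac{7399}{61533} \approx -0.12024$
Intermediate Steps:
$F{\left(I \right)} = -9 + \frac{15 + I}{-2 + I}$ ($F{\left(I \right)} = -9 + \frac{I + 15}{I - 2} = -9 + \frac{15 + I}{-2 + I}$)
$\frac{F{\left(- \frac{11}{-3 - 16} \right)} + 294}{-1036 - 1243} = \frac{\frac{33 - 8 \left(- \frac{11}{-3 - 16}\right)}{-2 - \frac{11}{-3 - 16}} + 294}{-1036 - 1243} = \frac{\frac{33 - 8 \left(- \frac{11}{-19}\right)}{-2 - \frac{11}{-19}} + 294}{-2279} = - \frac{\frac{33 - 8 \left(\left(-11\right) \left(- \frac{1}{19}\right)\right)}{-2 - - \frac{11}{19}} + 294}{2279} = - \frac{\frac{33 - \frac{88}{19}}{-2 + \frac{11}{19}} + 294}{2279} = - \frac{\frac{33 - \frac{88}{19}}{- \frac{27}{19}} + 294}{2279} = - \frac{\left(- \frac{19}{27}\right) \frac{539}{19} + 294}{2279} = - \frac{- \frac{539}{27} + 294}{2279} = \left(- \frac{1}{2279}\right) \frac{7399}{27} = - \frac{7399}{61533}$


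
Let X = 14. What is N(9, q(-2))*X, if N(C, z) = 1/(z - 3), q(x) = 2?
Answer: -14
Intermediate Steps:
N(C, z) = 1/(-3 + z)
N(9, q(-2))*X = 14/(-3 + 2) = 14/(-1) = -1*14 = -14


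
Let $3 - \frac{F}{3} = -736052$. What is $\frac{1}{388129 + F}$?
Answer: $\frac{1}{2596294} \approx 3.8516 \cdot 10^{-7}$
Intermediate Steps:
$F = 2208165$ ($F = 9 - -2208156 = 9 + 2208156 = 2208165$)
$\frac{1}{388129 + F} = \frac{1}{388129 + 2208165} = \frac{1}{2596294}$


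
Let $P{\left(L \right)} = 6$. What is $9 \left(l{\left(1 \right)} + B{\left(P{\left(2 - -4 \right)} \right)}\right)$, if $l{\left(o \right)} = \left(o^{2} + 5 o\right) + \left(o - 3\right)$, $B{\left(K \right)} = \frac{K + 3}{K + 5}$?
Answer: $\frac{477}{11} \approx 43.364$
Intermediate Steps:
$B{\left(K \right)} = \frac{3 + K}{5 + K}$
$l{\left(o \right)} = -3 + o^{2} + 6 o$ ($l{\left(o \right)} = \left(o^{2} + 5 o\right) + \left(o - 3\right) = \left(o^{2} + 5 o\right) + \left(-3 + o\right) = -3 + o^{2} + 6 o$)
$9 \left(l{\left(1 \right)} + B{\left(P{\left(2 - -4 \right)} \right)}\right) = 9 \left(\left(-3 + 1^{2} + 6 \cdot 1\right) + \frac{3 + 6}{5 + 6}\right) = 9 \left(\left(-3 + 1 + 6\right) + \frac{1}{11} \cdot 9\right) = 9 \left(4 + \frac{1}{11} \cdot 9\right) = 9 \left(4 + \frac{9}{11}\right) = 9 \cdot \frac{53}{11} = \frac{477}{11}$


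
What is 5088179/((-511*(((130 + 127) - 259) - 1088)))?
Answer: 5088179/556990 ≈ 9.1351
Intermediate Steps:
5088179/((-511*(((130 + 127) - 259) - 1088))) = 5088179/((-511*((257 - 259) - 1088))) = 5088179/((-511*(-2 - 1088))) = 5088179/((-511*(-1090))) = 5088179/556990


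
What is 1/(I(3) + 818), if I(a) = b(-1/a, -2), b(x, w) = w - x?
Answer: 3/2449 ≈ 0.0012250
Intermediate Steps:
I(a) = -2 + 1/a (I(a) = -2 - (-1)/a = -2 + 1/a)
1/(I(3) + 818) = 1/((-2 + 1/3) + 818) = 1/(-5/3 + 818) = 1/(2449/3) = 3/2449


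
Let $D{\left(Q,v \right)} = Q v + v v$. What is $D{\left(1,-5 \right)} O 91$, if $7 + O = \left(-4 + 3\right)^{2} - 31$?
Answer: $-67340$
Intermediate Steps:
$D{\left(Q,v \right)} = v^{2} + Q v$ ($D{\left(Q,v \right)} = Q v + v^{2} = v^{2} + Q v$)
$O = -37$ ($O = -7 + \left(\left(-4 + 3\right)^{2} - 31\right) = -7 - \left(31 - \left(-1\right)^{2}\right) = -7 + \left(1 - 31\right) = -7 - 30 = -37$)
$D{\left(1,-5 \right)} O 91 = - 5 \left(1 - 5\right) \left(-37\right) 91 = \left(-5\right) \left(-4\right) \left(-37\right) 91 = 20 \left(-37\right) 91 = \left(-740\right) 91 = -67340$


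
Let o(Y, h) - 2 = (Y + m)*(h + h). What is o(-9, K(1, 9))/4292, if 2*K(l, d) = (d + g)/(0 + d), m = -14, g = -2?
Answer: -143/38628 ≈ -0.0037020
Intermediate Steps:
K(l, d) = (-2 + d)/(2*d) (K(l, d) = ((d - 2)/(0 + d))/2 = ((-2 + d)/d)/2 = (-2 + d)/(2*d))
o(Y, h) = 2 + 2*h*(-14 + Y) (o(Y, h) = 2 + (Y - 14)*(h + h) = 2 + (-14 + Y)*(2*h) = 2 + 2*h*(-14 + Y))
o(-9, K(1, 9))/4292 = (2 - 14*(-2 + 9)/9 + 2*(-9)*((½)*(-2 + 9)/9))/4292 = (2 - 14*7/9 + 2*(-9)*((½)*(⅑)*7))*(1/4292) = (2 - 28*7/18 + 2*(-9)*(7/18))*(1/4292) = (2 - 98/9 - 7)*(1/4292) = -143/9*1/4292 = -143/38628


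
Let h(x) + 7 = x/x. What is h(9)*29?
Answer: -174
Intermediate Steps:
h(x) = -6 (h(x) = -7 + x/x = -7 + 1 = -6)
h(9)*29 = -6*29 = -174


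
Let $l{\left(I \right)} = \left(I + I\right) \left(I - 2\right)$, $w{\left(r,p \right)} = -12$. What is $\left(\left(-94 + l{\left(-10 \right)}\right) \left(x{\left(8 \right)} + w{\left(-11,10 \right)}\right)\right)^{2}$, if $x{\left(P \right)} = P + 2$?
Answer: $85264$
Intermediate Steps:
$x{\left(P \right)} = 2 + P$
$l{\left(I \right)} = 2 I \left(-2 + I\right)$
$\left(\left(-94 + l{\left(-10 \right)}\right) \left(x{\left(8 \right)} + w{\left(-11,10 \right)}\right)\right)^{2} = \left(\left(-94 + 2 \left(-10\right) \left(-2 - 10\right)\right) \left(\left(2 + 8\right) - 12\right)\right)^{2} = \left(\left(-94 + 2 \left(-10\right) \left(-12\right)\right) \left(10 - 12\right)\right)^{2} = \left(\left(-94 + 240\right) \left(-2\right)\right)^{2} = \left(146 \left(-2\right)\right)^{2} = \left(-292\right)^{2} = 85264$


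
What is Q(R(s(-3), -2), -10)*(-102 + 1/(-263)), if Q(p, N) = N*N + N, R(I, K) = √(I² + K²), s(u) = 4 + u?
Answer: -2414430/263 ≈ -9180.3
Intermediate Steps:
Q(p, N) = N + N² (Q(p, N) = N² + N = N + N²)
Q(R(s(-3), -2), -10)*(-102 + 1/(-263)) = (-10*(1 - 10))*(-102 + 1/(-263)) = (-10*(-9))*(-102 - 1/263) = 90*(-26827/263) = -2414430/263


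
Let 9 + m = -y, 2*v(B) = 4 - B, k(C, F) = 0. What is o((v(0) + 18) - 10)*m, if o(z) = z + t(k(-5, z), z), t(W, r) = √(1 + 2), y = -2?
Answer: -70 - 7*√3 ≈ -82.124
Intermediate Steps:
v(B) = 2 - B/2 (v(B) = (4 - B)/2 = 2 - B/2)
t(W, r) = √3
m = -7 (m = -9 - 1*(-2) = -9 + 2 = -7)
o(z) = z + √3
o((v(0) + 18) - 10)*m = ((((2 - ½*0) + 18) - 10) + √3)*(-7) = ((((2 + 0) + 18) - 10) + √3)*(-7) = (((2 + 18) - 10) + √3)*(-7) = ((20 - 10) + √3)*(-7) = (10 + √3)*(-7) = -70 - 7*√3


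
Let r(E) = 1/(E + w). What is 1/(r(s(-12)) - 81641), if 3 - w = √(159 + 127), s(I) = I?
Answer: -8368198/683187685533 + √286/1366375371066 ≈ -1.2249e-5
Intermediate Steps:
w = 3 - √286 (w = 3 - √(159 + 127) = 3 - √286 ≈ -13.912)
r(E) = 1/(3 + E - √286) (r(E) = 1/(E + (3 - √286)) = 1/(3 + E - √286))
1/(r(s(-12)) - 81641) = 1/(1/(3 - 12 - √286) - 81641) = 1/(1/(-9 - √286) - 81641) = 1/(-81641 + 1/(-9 - √286))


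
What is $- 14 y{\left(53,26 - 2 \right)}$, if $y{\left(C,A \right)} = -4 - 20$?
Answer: $336$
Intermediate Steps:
$y{\left(C,A \right)} = -24$
$- 14 y{\left(53,26 - 2 \right)} = \left(-14\right) \left(-24\right) = 336$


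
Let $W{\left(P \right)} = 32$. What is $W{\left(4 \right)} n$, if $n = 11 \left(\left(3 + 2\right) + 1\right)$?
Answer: $2112$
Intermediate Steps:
$n = 66$ ($n = 11 \left(5 + 1\right) = 11 \cdot 6 = 66$)
$W{\left(4 \right)} n = 32 \cdot 66 = 2112$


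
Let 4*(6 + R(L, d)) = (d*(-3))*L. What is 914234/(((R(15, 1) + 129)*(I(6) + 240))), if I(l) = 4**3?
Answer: 457117/16986 ≈ 26.911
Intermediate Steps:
I(l) = 64
R(L, d) = -6 - 3*L*d/4 (R(L, d) = -6 + ((d*(-3))*L)/4 = -6 + ((-3*d)*L)/4 = -6 + (-3*L*d)/4 = -6 - 3*L*d/4)
914234/(((R(15, 1) + 129)*(I(6) + 240))) = 914234/((((-6 - 3/4*15*1) + 129)*(64 + 240))) = 914234/((((-6 - 45/4) + 129)*304)) = 914234/(((-69/4 + 129)*304)) = 914234/(((447/4)*304)) = 914234/33972 = 914234*(1/33972) = 457117/16986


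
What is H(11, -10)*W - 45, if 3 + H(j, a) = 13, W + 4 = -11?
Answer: -195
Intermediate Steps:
W = -15 (W = -4 - 11 = -15)
H(j, a) = 10 (H(j, a) = -3 + 13 = 10)
H(11, -10)*W - 45 = 10*(-15) - 45 = -150 - 45 = -195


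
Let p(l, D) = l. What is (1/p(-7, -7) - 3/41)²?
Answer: 3844/82369 ≈ 0.046668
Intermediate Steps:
(1/p(-7, -7) - 3/41)² = (1/(-7) - 3/41)² = (-⅐ - 3*1/41)² = (-⅐ - 3/41)² = (-62/287)² = 3844/82369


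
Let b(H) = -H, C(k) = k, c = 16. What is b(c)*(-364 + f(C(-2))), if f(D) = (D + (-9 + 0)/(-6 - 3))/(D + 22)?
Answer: 29124/5 ≈ 5824.8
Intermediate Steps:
f(D) = (1 + D)/(22 + D) (f(D) = (D - 9/(-9))/(22 + D) = (D - 9*(-⅑))/(22 + D) = (D + 1)/(22 + D) = (1 + D)/(22 + D))
b(c)*(-364 + f(C(-2))) = (-1*16)*(-364 + (1 - 2)/(22 - 2)) = -16*(-364 - 1/20) = -16*(-7281/20) = 29124/5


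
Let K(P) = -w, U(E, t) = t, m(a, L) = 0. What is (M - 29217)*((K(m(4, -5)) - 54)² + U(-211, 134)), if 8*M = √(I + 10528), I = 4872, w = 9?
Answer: -119877351 + 20515*√154/4 ≈ -1.1981e+8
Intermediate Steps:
K(P) = -9 (K(P) = -1*9 = -9)
M = 5*√154/4 (M = √(4872 + 10528)/8 = √15400/8 = (10*√154)/8 = 5*√154/4 ≈ 15.512)
(M - 29217)*((K(m(4, -5)) - 54)² + U(-211, 134)) = (5*√154/4 - 29217)*((-9 - 54)² + 134) = (-29217 + 5*√154/4)*((-63)² + 134) = (-29217 + 5*√154/4)*(3969 + 134) = (-29217 + 5*√154/4)*4103 = -119877351 + 20515*√154/4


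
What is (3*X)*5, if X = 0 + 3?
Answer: 45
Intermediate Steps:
X = 3
(3*X)*5 = (3*3)*5 = 9*5 = 45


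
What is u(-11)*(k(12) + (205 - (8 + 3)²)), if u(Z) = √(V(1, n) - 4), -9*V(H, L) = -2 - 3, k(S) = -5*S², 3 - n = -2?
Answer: -212*I*√31 ≈ -1180.4*I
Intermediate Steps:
n = 5 (n = 3 - 1*(-2) = 3 + 2 = 5)
V(H, L) = 5/9 (V(H, L) = -(-2 - 3)/9 = -⅑*(-5) = 5/9)
u(Z) = I*√31/3 (u(Z) = √(5/9 - 4) = √(-31/9) = I*√31/3)
u(-11)*(k(12) + (205 - (8 + 3)²)) = (I*√31/3)*(-5*12² + (205 - (8 + 3)²)) = (I*√31/3)*(-5*144 + (205 - 1*11²)) = (I*√31/3)*(-720 + (205 - 1*121)) = (I*√31/3)*(-720 + (205 - 121)) = (I*√31/3)*(-720 + 84) = (I*√31/3)*(-636) = -212*I*√31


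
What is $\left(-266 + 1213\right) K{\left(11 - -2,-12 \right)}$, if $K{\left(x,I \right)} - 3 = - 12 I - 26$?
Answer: $114587$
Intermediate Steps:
$K{\left(x,I \right)} = -23 - 12 I$ ($K{\left(x,I \right)} = 3 - \left(26 + 12 I\right) = -23 - 12 I$)
$\left(-266 + 1213\right) K{\left(11 - -2,-12 \right)} = \left(-266 + 1213\right) \left(-23 - -144\right) = 947 \left(-23 + 144\right) = 947 \cdot 121 = 114587$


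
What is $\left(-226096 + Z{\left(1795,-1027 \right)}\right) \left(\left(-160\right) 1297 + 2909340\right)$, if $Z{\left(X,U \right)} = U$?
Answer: $-613645463860$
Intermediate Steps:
$\left(-226096 + Z{\left(1795,-1027 \right)}\right) \left(\left(-160\right) 1297 + 2909340\right) = \left(-226096 - 1027\right) \left(\left(-160\right) 1297 + 2909340\right) = - 227123 \left(-207520 + 2909340\right) = \left(-227123\right) 2701820 = -613645463860$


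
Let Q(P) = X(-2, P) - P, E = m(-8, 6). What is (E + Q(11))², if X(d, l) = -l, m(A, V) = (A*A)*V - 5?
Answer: 127449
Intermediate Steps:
m(A, V) = -5 + V*A² (m(A, V) = A²*V - 5 = V*A² - 5 = -5 + V*A²)
E = 379 (E = -5 + 6*(-8)² = -5 + 6*64 = -5 + 384 = 379)
Q(P) = -2*P (Q(P) = -P - P = -2*P)
(E + Q(11))² = (379 - 2*11)² = (379 - 22)² = 357² = 127449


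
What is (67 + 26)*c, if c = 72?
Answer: 6696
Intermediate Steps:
(67 + 26)*c = (67 + 26)*72 = 93*72 = 6696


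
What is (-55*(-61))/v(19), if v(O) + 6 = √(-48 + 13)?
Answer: -20130/71 - 3355*I*√35/71 ≈ -283.52 - 279.56*I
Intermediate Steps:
v(O) = -6 + I*√35 (v(O) = -6 + √(-48 + 13) = -6 + √(-35) = -6 + I*√35)
(-55*(-61))/v(19) = (-55*(-61))/(-6 + I*√35) = 3355/(-6 + I*√35)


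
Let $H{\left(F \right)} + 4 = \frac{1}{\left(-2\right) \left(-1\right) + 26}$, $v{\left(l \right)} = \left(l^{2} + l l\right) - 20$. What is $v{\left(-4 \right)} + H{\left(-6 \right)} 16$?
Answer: $- \frac{360}{7} \approx -51.429$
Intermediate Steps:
$v{\left(l \right)} = -20 + 2 l^{2}$ ($v{\left(l \right)} = \left(l^{2} + l^{2}\right) - 20 = 2 l^{2} - 20 = -20 + 2 l^{2}$)
$H{\left(F \right)} = - \frac{111}{28}$ ($H{\left(F \right)} = -4 + \frac{1}{\left(-2\right) \left(-1\right) + 26} = -4 + \frac{1}{2 + 26} = -4 + \frac{1}{28} = - \frac{111}{28}$)
$v{\left(-4 \right)} + H{\left(-6 \right)} 16 = \left(-20 + 2 \left(-4\right)^{2}\right) - \frac{444}{7} = \left(-20 + 2 \cdot 16\right) - \frac{444}{7} = \left(-20 + 32\right) - \frac{444}{7} = 12 - \frac{444}{7} = - \frac{360}{7}$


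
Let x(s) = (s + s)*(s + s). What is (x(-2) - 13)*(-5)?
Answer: -15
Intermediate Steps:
x(s) = 4*s**2 (x(s) = (2*s)*(2*s) = 4*s**2)
(x(-2) - 13)*(-5) = (4*(-2)**2 - 13)*(-5) = (4*4 - 13)*(-5) = (16 - 13)*(-5) = 3*(-5) = -15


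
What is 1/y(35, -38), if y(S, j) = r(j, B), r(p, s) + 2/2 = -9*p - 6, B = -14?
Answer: 1/335 ≈ 0.0029851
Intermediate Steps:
r(p, s) = -7 - 9*p (r(p, s) = -1 + (-9*p - 6) = -1 + (-6 - 9*p) = -7 - 9*p)
y(S, j) = -7 - 9*j
1/y(35, -38) = 1/(-7 - 9*(-38)) = 1/(-7 + 342) = 1/335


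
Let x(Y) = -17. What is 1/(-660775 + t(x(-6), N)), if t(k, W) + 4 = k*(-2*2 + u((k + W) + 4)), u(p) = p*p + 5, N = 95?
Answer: -1/775104 ≈ -1.2901e-6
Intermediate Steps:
u(p) = 5 + p² (u(p) = p² + 5 = 5 + p²)
t(k, W) = -4 + k*(1 + (4 + W + k)²) (t(k, W) = -4 + k*(-2*2 + (5 + ((k + W) + 4)²)) = -4 + k*(-4 + (5 + ((W + k) + 4)²)) = -4 + k*(-4 + (5 + (4 + W + k)²)) = -4 + k*(1 + (4 + W + k)²))
1/(-660775 + t(x(-6), N)) = 1/(-660775 + (-4 - 17 - 17*(4 + 95 - 17)²)) = 1/(-660775 + (-4 - 17 - 17*82²)) = 1/(-660775 + (-4 - 17 - 17*6724)) = 1/(-660775 + (-4 - 17 - 114308)) = 1/(-660775 - 114329) = 1/(-775104) = -1/775104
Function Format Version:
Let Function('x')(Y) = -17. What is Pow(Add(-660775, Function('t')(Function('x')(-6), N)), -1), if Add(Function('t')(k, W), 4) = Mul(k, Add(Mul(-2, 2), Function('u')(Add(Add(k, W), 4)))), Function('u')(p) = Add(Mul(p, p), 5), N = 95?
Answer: Rational(-1, 775104) ≈ -1.2901e-6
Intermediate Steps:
Function('u')(p) = Add(5, Pow(p, 2)) (Function('u')(p) = Add(Pow(p, 2), 5) = Add(5, Pow(p, 2)))
Function('t')(k, W) = Add(-4, Mul(k, Add(1, Pow(Add(4, W, k), 2)))) (Function('t')(k, W) = Add(-4, Mul(k, Add(Mul(-2, 2), Add(5, Pow(Add(Add(k, W), 4), 2))))) = Add(-4, Mul(k, Add(-4, Add(5, Pow(Add(Add(W, k), 4), 2))))) = Add(-4, Mul(k, Add(-4, Add(5, Pow(Add(4, W, k), 2))))) = Add(-4, Mul(k, Add(1, Pow(Add(4, W, k), 2)))))
Pow(Add(-660775, Function('t')(Function('x')(-6), N)), -1) = Pow(Add(-660775, Add(-4, -17, Mul(-17, Pow(Add(4, 95, -17), 2)))), -1) = Pow(Add(-660775, Add(-4, -17, Mul(-17, Pow(82, 2)))), -1) = Pow(Add(-660775, Add(-4, -17, Mul(-17, 6724))), -1) = Pow(Add(-660775, Add(-4, -17, -114308)), -1) = Pow(Add(-660775, -114329), -1) = Pow(-775104, -1) = Rational(-1, 775104)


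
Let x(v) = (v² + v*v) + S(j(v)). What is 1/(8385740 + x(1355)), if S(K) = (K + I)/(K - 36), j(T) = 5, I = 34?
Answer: 31/373791451 ≈ 8.2934e-8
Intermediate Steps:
S(K) = (34 + K)/(-36 + K) (S(K) = (K + 34)/(K - 36) = (34 + K)/(-36 + K))
x(v) = -39/31 + 2*v² (x(v) = (v² + v*v) + (34 + 5)/(-36 + 5) = (v² + v²) + 39/(-31) = 2*v² - 1/31*39 = 2*v² - 39/31 = -39/31 + 2*v²)
1/(8385740 + x(1355)) = 1/(8385740 + (-39/31 + 2*1355²)) = 1/(8385740 + (-39/31 + 2*1836025)) = 1/(8385740 + (-39/31 + 3672050)) = 1/(8385740 + 113833511/31) = 1/(373791451/31) = 31/373791451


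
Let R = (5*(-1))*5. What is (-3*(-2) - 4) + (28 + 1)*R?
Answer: -723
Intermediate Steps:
R = -25 (R = -5*5 = -25)
(-3*(-2) - 4) + (28 + 1)*R = (-3*(-2) - 4) + (28 + 1)*(-25) = (6 - 4) + 29*(-25) = 2 - 725 = -723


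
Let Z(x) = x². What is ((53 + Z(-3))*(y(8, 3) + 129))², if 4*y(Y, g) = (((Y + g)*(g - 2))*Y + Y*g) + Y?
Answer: 97180164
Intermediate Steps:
y(Y, g) = Y/4 + Y*g/4 + Y*(-2 + g)*(Y + g)/4 (y(Y, g) = ((((Y + g)*(g - 2))*Y + Y*g) + Y)/4 = ((((Y + g)*(-2 + g))*Y + Y*g) + Y)/4 = ((((-2 + g)*(Y + g))*Y + Y*g) + Y)/4 = ((Y*(-2 + g)*(Y + g) + Y*g) + Y)/4 = ((Y*g + Y*(-2 + g)*(Y + g)) + Y)/4 = (Y + Y*g + Y*(-2 + g)*(Y + g))/4 = Y/4 + Y*g/4 + Y*(-2 + g)*(Y + g)/4)
((53 + Z(-3))*(y(8, 3) + 129))² = ((53 + (-3)²)*((¼)*8*(1 + 3² - 1*3 - 2*8 + 8*3) + 129))² = ((53 + 9)*((¼)*8*(1 + 9 - 3 - 16 + 24) + 129))² = (62*((¼)*8*15 + 129))² = (62*(30 + 129))² = (62*159)² = 9858² = 97180164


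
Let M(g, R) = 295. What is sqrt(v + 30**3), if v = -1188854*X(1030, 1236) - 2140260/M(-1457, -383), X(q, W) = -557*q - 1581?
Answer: sqrt(2380784788407166)/59 ≈ 8.2701e+5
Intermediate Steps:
X(q, W) = -1581 - 557*q
v = 40352282956274/59 (v = -1188854/(1/(-1581 - 557*1030)) - 2140260/295 = -1188854/(1/(-1581 - 573710)) - 2140260*1/295 = -1188854/(1/(-575291)) - 428052/59 = -1188854/(-1/575291) - 428052/59 = -1188854*(-575291) - 428052/59 = 683937006514 - 428052/59 = 40352282956274/59 ≈ 6.8394e+11)
sqrt(v + 30**3) = sqrt(40352282956274/59 + 30**3) = sqrt(40352282956274/59 + 27000) = sqrt(40352284549274/59) = sqrt(2380784788407166)/59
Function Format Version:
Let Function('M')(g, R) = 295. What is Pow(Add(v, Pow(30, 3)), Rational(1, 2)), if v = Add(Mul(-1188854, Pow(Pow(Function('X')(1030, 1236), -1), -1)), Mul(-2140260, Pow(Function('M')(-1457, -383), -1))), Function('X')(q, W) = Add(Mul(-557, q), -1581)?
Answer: Mul(Rational(1, 59), Pow(2380784788407166, Rational(1, 2))) ≈ 8.2701e+5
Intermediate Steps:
Function('X')(q, W) = Add(-1581, Mul(-557, q))
v = Rational(40352282956274, 59) (v = Add(Mul(-1188854, Pow(Pow(Add(-1581, Mul(-557, 1030)), -1), -1)), Mul(-2140260, Pow(295, -1))) = Add(Mul(-1188854, Pow(Pow(Add(-1581, -573710), -1), -1)), Mul(-2140260, Rational(1, 295))) = Add(Mul(-1188854, Pow(Pow(-575291, -1), -1)), Rational(-428052, 59)) = Add(Mul(-1188854, Pow(Rational(-1, 575291), -1)), Rational(-428052, 59)) = Add(Mul(-1188854, -575291), Rational(-428052, 59)) = Add(683937006514, Rational(-428052, 59)) = Rational(40352282956274, 59) ≈ 6.8394e+11)
Pow(Add(v, Pow(30, 3)), Rational(1, 2)) = Pow(Add(Rational(40352282956274, 59), Pow(30, 3)), Rational(1, 2)) = Pow(Add(Rational(40352282956274, 59), 27000), Rational(1, 2)) = Pow(Rational(40352284549274, 59), Rational(1, 2)) = Mul(Rational(1, 59), Pow(2380784788407166, Rational(1, 2)))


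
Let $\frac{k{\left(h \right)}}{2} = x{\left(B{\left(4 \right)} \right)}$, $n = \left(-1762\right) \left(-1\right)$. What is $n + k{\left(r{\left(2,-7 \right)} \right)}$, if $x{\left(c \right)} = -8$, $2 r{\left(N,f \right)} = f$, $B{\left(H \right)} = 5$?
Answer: $1746$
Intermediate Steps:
$r{\left(N,f \right)} = \frac{f}{2}$
$n = 1762$
$k{\left(h \right)} = -16$ ($k{\left(h \right)} = 2 \left(-8\right) = -16$)
$n + k{\left(r{\left(2,-7 \right)} \right)} = 1762 - 16 = 1746$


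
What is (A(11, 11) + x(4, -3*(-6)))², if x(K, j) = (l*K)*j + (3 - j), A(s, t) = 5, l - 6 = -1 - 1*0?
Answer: 122500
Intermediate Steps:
l = 5 (l = 6 + (-1 - 1*0) = 6 + (-1 + 0) = 6 - 1 = 5)
x(K, j) = 3 - j + 5*K*j (x(K, j) = (5*K)*j + (3 - j) = 5*K*j + (3 - j) = 3 - j + 5*K*j)
(A(11, 11) + x(4, -3*(-6)))² = (5 + (3 - (-3)*(-6) + 5*4*(-3*(-6))))² = (5 + (3 - 1*18 + 5*4*18))² = (5 + (3 - 18 + 360))² = (5 + 345)² = 350² = 122500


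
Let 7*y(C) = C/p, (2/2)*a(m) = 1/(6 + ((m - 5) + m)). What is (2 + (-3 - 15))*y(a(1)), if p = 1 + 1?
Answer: -8/21 ≈ -0.38095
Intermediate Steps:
p = 2
a(m) = 1/(1 + 2*m) (a(m) = 1/(6 + ((m - 5) + m)) = 1/(6 + ((-5 + m) + m)) = 1/(6 + (-5 + 2*m)) = 1/(1 + 2*m))
y(C) = C/14 (y(C) = (C/2)/7 = C/14)
(2 + (-3 - 15))*y(a(1)) = (2 + (-3 - 15))*(1/(14*(1 + 2*1))) = (2 - 18)*(1/(14*(1 + 2))) = -8/(7*3) = -16*1/42 = -8/21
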